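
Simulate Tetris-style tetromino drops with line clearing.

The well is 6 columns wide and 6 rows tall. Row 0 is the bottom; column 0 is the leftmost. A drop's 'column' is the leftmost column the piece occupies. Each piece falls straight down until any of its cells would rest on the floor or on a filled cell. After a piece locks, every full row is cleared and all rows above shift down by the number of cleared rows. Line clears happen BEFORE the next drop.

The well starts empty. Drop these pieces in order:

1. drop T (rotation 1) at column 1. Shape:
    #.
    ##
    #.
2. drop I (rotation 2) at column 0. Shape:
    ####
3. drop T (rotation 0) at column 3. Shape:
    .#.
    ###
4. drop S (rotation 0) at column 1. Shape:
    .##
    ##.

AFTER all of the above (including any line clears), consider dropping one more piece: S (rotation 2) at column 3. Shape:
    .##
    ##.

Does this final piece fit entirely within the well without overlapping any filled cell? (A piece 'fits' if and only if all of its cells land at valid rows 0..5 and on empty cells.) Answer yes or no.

Answer: no

Derivation:
Drop 1: T rot1 at col 1 lands with bottom-row=0; cleared 0 line(s) (total 0); column heights now [0 3 2 0 0 0], max=3
Drop 2: I rot2 at col 0 lands with bottom-row=3; cleared 0 line(s) (total 0); column heights now [4 4 4 4 0 0], max=4
Drop 3: T rot0 at col 3 lands with bottom-row=4; cleared 0 line(s) (total 0); column heights now [4 4 4 5 6 5], max=6
Drop 4: S rot0 at col 1 lands with bottom-row=4; cleared 0 line(s) (total 0); column heights now [4 5 6 6 6 5], max=6
Test piece S rot2 at col 3 (width 3): heights before test = [4 5 6 6 6 5]; fits = False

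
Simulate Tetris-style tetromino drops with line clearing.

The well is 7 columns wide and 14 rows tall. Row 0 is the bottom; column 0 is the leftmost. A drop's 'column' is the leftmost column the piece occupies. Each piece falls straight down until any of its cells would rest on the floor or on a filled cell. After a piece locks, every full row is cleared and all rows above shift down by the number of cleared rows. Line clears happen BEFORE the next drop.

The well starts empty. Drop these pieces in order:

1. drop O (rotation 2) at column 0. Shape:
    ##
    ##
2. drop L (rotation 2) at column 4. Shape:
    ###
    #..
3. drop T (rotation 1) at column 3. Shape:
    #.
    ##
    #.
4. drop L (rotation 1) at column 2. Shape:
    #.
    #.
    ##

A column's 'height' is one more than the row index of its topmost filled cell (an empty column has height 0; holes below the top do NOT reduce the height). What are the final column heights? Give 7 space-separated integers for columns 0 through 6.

Drop 1: O rot2 at col 0 lands with bottom-row=0; cleared 0 line(s) (total 0); column heights now [2 2 0 0 0 0 0], max=2
Drop 2: L rot2 at col 4 lands with bottom-row=0; cleared 0 line(s) (total 0); column heights now [2 2 0 0 2 2 2], max=2
Drop 3: T rot1 at col 3 lands with bottom-row=1; cleared 0 line(s) (total 0); column heights now [2 2 0 4 3 2 2], max=4
Drop 4: L rot1 at col 2 lands with bottom-row=4; cleared 0 line(s) (total 0); column heights now [2 2 7 5 3 2 2], max=7

Answer: 2 2 7 5 3 2 2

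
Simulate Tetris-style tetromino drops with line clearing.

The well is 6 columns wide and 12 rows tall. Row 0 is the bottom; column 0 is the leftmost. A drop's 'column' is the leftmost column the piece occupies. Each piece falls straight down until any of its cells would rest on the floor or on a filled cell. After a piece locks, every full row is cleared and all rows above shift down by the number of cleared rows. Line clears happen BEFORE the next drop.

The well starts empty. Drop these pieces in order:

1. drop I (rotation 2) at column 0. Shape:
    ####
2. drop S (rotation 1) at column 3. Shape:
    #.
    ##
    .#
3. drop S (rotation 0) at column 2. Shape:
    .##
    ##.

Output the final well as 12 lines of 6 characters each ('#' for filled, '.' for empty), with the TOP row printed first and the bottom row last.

Answer: ......
......
......
......
......
......
......
...##.
..##..
...#..
...##.
#####.

Derivation:
Drop 1: I rot2 at col 0 lands with bottom-row=0; cleared 0 line(s) (total 0); column heights now [1 1 1 1 0 0], max=1
Drop 2: S rot1 at col 3 lands with bottom-row=0; cleared 0 line(s) (total 0); column heights now [1 1 1 3 2 0], max=3
Drop 3: S rot0 at col 2 lands with bottom-row=3; cleared 0 line(s) (total 0); column heights now [1 1 4 5 5 0], max=5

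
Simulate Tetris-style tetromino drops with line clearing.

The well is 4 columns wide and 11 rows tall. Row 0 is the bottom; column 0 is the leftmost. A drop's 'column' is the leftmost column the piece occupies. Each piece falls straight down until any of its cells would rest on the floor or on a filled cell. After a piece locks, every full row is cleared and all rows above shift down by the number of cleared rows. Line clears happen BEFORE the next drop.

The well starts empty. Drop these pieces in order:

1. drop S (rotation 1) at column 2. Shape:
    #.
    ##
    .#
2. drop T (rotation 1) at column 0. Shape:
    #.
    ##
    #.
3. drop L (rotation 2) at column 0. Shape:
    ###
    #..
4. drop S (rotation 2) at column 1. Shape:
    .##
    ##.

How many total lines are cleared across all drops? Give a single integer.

Drop 1: S rot1 at col 2 lands with bottom-row=0; cleared 0 line(s) (total 0); column heights now [0 0 3 2], max=3
Drop 2: T rot1 at col 0 lands with bottom-row=0; cleared 1 line(s) (total 1); column heights now [2 0 2 1], max=2
Drop 3: L rot2 at col 0 lands with bottom-row=2; cleared 0 line(s) (total 1); column heights now [4 4 4 1], max=4
Drop 4: S rot2 at col 1 lands with bottom-row=4; cleared 0 line(s) (total 1); column heights now [4 5 6 6], max=6

Answer: 1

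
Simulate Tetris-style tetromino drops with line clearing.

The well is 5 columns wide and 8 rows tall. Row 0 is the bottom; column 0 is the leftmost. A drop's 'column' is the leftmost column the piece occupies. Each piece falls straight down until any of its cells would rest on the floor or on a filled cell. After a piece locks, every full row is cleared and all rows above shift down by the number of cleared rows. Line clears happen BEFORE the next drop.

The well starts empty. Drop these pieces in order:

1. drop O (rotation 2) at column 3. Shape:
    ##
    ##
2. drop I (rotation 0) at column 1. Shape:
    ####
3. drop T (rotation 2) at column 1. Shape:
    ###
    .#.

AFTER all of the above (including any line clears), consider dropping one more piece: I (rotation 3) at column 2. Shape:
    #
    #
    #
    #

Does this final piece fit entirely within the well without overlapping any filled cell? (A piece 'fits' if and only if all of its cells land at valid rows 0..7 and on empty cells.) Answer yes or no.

Drop 1: O rot2 at col 3 lands with bottom-row=0; cleared 0 line(s) (total 0); column heights now [0 0 0 2 2], max=2
Drop 2: I rot0 at col 1 lands with bottom-row=2; cleared 0 line(s) (total 0); column heights now [0 3 3 3 3], max=3
Drop 3: T rot2 at col 1 lands with bottom-row=3; cleared 0 line(s) (total 0); column heights now [0 5 5 5 3], max=5
Test piece I rot3 at col 2 (width 1): heights before test = [0 5 5 5 3]; fits = False

Answer: no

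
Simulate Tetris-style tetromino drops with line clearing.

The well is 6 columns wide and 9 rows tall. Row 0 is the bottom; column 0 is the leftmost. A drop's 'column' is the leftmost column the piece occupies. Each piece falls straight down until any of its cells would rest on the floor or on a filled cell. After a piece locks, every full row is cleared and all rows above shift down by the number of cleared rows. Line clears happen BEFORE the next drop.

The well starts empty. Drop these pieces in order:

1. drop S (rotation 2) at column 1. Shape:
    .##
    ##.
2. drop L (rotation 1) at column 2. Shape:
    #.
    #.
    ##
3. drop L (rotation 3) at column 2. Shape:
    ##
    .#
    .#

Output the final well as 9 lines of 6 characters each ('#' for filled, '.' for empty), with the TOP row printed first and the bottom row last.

Drop 1: S rot2 at col 1 lands with bottom-row=0; cleared 0 line(s) (total 0); column heights now [0 1 2 2 0 0], max=2
Drop 2: L rot1 at col 2 lands with bottom-row=2; cleared 0 line(s) (total 0); column heights now [0 1 5 3 0 0], max=5
Drop 3: L rot3 at col 2 lands with bottom-row=3; cleared 0 line(s) (total 0); column heights now [0 1 6 6 0 0], max=6

Answer: ......
......
......
..##..
..##..
..##..
..##..
..##..
.##...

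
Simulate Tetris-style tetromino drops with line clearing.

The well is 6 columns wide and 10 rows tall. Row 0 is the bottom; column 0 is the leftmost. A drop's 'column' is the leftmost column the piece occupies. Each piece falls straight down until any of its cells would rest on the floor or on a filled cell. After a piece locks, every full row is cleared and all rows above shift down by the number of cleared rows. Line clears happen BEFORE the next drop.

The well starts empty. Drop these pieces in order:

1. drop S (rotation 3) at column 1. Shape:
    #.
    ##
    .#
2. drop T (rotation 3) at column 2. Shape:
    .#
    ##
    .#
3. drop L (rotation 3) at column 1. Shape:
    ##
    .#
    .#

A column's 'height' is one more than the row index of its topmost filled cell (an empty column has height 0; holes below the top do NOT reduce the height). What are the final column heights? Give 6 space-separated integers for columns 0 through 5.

Answer: 0 6 6 4 0 0

Derivation:
Drop 1: S rot3 at col 1 lands with bottom-row=0; cleared 0 line(s) (total 0); column heights now [0 3 2 0 0 0], max=3
Drop 2: T rot3 at col 2 lands with bottom-row=1; cleared 0 line(s) (total 0); column heights now [0 3 3 4 0 0], max=4
Drop 3: L rot3 at col 1 lands with bottom-row=3; cleared 0 line(s) (total 0); column heights now [0 6 6 4 0 0], max=6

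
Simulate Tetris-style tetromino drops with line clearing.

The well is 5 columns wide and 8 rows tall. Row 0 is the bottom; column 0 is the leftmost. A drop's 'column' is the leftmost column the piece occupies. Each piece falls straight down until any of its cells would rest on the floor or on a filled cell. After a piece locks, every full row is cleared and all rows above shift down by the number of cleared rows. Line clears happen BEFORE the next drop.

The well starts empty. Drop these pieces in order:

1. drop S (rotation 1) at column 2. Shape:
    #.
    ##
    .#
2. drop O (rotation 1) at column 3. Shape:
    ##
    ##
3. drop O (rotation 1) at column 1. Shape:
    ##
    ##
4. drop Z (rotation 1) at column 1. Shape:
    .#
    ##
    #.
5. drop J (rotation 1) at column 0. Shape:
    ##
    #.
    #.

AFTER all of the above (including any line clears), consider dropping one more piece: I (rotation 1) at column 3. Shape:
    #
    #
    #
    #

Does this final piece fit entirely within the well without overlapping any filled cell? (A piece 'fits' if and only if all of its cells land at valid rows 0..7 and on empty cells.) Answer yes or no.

Answer: yes

Derivation:
Drop 1: S rot1 at col 2 lands with bottom-row=0; cleared 0 line(s) (total 0); column heights now [0 0 3 2 0], max=3
Drop 2: O rot1 at col 3 lands with bottom-row=2; cleared 0 line(s) (total 0); column heights now [0 0 3 4 4], max=4
Drop 3: O rot1 at col 1 lands with bottom-row=3; cleared 0 line(s) (total 0); column heights now [0 5 5 4 4], max=5
Drop 4: Z rot1 at col 1 lands with bottom-row=5; cleared 0 line(s) (total 0); column heights now [0 7 8 4 4], max=8
Drop 5: J rot1 at col 0 lands with bottom-row=5; cleared 0 line(s) (total 0); column heights now [8 8 8 4 4], max=8
Test piece I rot1 at col 3 (width 1): heights before test = [8 8 8 4 4]; fits = True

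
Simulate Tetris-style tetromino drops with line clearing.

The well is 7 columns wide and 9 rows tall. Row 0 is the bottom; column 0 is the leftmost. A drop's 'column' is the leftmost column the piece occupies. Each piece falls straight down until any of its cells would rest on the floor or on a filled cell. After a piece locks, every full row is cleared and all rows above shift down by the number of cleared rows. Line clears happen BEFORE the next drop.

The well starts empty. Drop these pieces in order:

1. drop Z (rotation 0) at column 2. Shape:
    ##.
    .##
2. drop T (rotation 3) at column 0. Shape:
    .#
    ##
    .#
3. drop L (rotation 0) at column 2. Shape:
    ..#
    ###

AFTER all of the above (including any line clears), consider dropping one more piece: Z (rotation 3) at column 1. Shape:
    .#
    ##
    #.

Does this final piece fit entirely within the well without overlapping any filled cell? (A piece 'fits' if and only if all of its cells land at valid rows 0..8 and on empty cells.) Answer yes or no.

Answer: yes

Derivation:
Drop 1: Z rot0 at col 2 lands with bottom-row=0; cleared 0 line(s) (total 0); column heights now [0 0 2 2 1 0 0], max=2
Drop 2: T rot3 at col 0 lands with bottom-row=0; cleared 0 line(s) (total 0); column heights now [2 3 2 2 1 0 0], max=3
Drop 3: L rot0 at col 2 lands with bottom-row=2; cleared 0 line(s) (total 0); column heights now [2 3 3 3 4 0 0], max=4
Test piece Z rot3 at col 1 (width 2): heights before test = [2 3 3 3 4 0 0]; fits = True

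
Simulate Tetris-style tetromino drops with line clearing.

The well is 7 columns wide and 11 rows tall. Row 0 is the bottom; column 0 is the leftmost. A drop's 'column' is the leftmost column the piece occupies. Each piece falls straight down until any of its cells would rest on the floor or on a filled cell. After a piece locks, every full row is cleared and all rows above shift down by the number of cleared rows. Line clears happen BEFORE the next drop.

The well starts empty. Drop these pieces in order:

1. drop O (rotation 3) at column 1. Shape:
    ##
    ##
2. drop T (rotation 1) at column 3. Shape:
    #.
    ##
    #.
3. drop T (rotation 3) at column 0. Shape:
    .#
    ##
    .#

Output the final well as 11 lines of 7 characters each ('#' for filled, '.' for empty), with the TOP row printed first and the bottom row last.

Answer: .......
.......
.......
.......
.......
.......
.#.....
##.....
.#.#...
.####..
.###...

Derivation:
Drop 1: O rot3 at col 1 lands with bottom-row=0; cleared 0 line(s) (total 0); column heights now [0 2 2 0 0 0 0], max=2
Drop 2: T rot1 at col 3 lands with bottom-row=0; cleared 0 line(s) (total 0); column heights now [0 2 2 3 2 0 0], max=3
Drop 3: T rot3 at col 0 lands with bottom-row=2; cleared 0 line(s) (total 0); column heights now [4 5 2 3 2 0 0], max=5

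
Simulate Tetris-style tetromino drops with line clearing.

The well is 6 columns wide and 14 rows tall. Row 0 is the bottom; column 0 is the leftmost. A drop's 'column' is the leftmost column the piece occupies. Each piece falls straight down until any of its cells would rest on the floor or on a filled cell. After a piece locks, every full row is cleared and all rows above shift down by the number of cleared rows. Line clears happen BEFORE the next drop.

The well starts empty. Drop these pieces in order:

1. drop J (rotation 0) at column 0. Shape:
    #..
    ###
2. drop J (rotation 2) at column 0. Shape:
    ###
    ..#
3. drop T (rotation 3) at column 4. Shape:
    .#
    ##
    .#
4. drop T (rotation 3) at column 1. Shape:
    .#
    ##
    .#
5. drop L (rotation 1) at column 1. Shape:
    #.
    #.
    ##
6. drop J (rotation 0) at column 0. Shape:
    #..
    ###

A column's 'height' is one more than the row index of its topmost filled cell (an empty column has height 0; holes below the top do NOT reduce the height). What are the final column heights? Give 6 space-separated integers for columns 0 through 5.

Answer: 11 10 10 0 2 3

Derivation:
Drop 1: J rot0 at col 0 lands with bottom-row=0; cleared 0 line(s) (total 0); column heights now [2 1 1 0 0 0], max=2
Drop 2: J rot2 at col 0 lands with bottom-row=1; cleared 0 line(s) (total 0); column heights now [3 3 3 0 0 0], max=3
Drop 3: T rot3 at col 4 lands with bottom-row=0; cleared 0 line(s) (total 0); column heights now [3 3 3 0 2 3], max=3
Drop 4: T rot3 at col 1 lands with bottom-row=3; cleared 0 line(s) (total 0); column heights now [3 5 6 0 2 3], max=6
Drop 5: L rot1 at col 1 lands with bottom-row=6; cleared 0 line(s) (total 0); column heights now [3 9 7 0 2 3], max=9
Drop 6: J rot0 at col 0 lands with bottom-row=9; cleared 0 line(s) (total 0); column heights now [11 10 10 0 2 3], max=11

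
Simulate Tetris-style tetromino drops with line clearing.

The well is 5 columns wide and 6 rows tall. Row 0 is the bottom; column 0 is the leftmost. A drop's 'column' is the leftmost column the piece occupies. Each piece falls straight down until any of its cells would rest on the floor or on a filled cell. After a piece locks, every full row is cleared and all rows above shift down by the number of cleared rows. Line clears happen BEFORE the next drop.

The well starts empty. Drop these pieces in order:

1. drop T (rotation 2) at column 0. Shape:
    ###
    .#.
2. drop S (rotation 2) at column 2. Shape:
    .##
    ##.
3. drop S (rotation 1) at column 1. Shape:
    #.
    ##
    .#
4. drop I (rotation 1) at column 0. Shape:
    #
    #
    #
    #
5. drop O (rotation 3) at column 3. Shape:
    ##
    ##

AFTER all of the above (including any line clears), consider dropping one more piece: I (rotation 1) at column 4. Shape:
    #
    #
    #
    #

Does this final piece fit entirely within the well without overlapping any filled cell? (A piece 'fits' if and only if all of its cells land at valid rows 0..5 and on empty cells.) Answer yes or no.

Answer: no

Derivation:
Drop 1: T rot2 at col 0 lands with bottom-row=0; cleared 0 line(s) (total 0); column heights now [2 2 2 0 0], max=2
Drop 2: S rot2 at col 2 lands with bottom-row=2; cleared 0 line(s) (total 0); column heights now [2 2 3 4 4], max=4
Drop 3: S rot1 at col 1 lands with bottom-row=3; cleared 0 line(s) (total 0); column heights now [2 6 5 4 4], max=6
Drop 4: I rot1 at col 0 lands with bottom-row=2; cleared 0 line(s) (total 0); column heights now [6 6 5 4 4], max=6
Drop 5: O rot3 at col 3 lands with bottom-row=4; cleared 1 line(s) (total 1); column heights now [5 5 4 5 5], max=5
Test piece I rot1 at col 4 (width 1): heights before test = [5 5 4 5 5]; fits = False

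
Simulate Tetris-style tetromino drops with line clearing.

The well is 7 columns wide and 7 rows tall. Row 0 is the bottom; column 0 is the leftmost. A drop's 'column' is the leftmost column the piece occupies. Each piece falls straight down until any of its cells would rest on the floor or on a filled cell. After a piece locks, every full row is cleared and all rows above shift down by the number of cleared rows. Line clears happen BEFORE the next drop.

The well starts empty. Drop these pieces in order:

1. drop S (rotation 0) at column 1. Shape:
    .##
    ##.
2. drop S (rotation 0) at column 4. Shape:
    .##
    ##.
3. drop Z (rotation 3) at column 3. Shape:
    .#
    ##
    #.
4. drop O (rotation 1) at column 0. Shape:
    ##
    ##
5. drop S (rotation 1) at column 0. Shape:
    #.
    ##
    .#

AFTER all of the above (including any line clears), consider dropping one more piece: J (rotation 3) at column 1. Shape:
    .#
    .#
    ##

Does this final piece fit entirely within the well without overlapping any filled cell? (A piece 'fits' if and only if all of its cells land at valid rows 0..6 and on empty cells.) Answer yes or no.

Drop 1: S rot0 at col 1 lands with bottom-row=0; cleared 0 line(s) (total 0); column heights now [0 1 2 2 0 0 0], max=2
Drop 2: S rot0 at col 4 lands with bottom-row=0; cleared 0 line(s) (total 0); column heights now [0 1 2 2 1 2 2], max=2
Drop 3: Z rot3 at col 3 lands with bottom-row=2; cleared 0 line(s) (total 0); column heights now [0 1 2 4 5 2 2], max=5
Drop 4: O rot1 at col 0 lands with bottom-row=1; cleared 0 line(s) (total 0); column heights now [3 3 2 4 5 2 2], max=5
Drop 5: S rot1 at col 0 lands with bottom-row=3; cleared 0 line(s) (total 0); column heights now [6 5 2 4 5 2 2], max=6
Test piece J rot3 at col 1 (width 2): heights before test = [6 5 2 4 5 2 2]; fits = False

Answer: no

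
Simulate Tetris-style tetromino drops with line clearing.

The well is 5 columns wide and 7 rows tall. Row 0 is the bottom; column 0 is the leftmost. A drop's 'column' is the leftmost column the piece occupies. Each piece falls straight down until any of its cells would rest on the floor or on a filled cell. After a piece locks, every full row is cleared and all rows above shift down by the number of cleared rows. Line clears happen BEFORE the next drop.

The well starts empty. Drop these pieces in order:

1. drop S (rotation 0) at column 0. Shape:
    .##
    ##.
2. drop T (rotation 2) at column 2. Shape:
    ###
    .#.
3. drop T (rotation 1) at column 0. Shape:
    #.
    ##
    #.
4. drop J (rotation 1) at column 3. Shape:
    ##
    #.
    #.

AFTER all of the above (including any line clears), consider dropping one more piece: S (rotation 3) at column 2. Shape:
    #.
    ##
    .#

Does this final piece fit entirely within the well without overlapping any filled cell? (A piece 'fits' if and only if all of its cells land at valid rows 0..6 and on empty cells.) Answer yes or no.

Answer: no

Derivation:
Drop 1: S rot0 at col 0 lands with bottom-row=0; cleared 0 line(s) (total 0); column heights now [1 2 2 0 0], max=2
Drop 2: T rot2 at col 2 lands with bottom-row=1; cleared 0 line(s) (total 0); column heights now [1 2 3 3 3], max=3
Drop 3: T rot1 at col 0 lands with bottom-row=1; cleared 1 line(s) (total 1); column heights now [3 2 2 2 0], max=3
Drop 4: J rot1 at col 3 lands with bottom-row=2; cleared 0 line(s) (total 1); column heights now [3 2 2 5 5], max=5
Test piece S rot3 at col 2 (width 2): heights before test = [3 2 2 5 5]; fits = False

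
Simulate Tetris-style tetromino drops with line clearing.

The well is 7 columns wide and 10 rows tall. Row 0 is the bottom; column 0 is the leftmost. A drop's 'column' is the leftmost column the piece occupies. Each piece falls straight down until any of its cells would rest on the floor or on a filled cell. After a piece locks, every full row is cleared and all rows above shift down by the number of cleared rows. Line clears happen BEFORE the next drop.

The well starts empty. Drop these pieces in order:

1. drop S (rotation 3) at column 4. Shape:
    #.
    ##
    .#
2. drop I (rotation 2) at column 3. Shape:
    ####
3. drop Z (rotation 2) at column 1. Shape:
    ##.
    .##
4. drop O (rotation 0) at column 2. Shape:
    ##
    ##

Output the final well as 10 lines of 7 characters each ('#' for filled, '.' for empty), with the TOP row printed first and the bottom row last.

Drop 1: S rot3 at col 4 lands with bottom-row=0; cleared 0 line(s) (total 0); column heights now [0 0 0 0 3 2 0], max=3
Drop 2: I rot2 at col 3 lands with bottom-row=3; cleared 0 line(s) (total 0); column heights now [0 0 0 4 4 4 4], max=4
Drop 3: Z rot2 at col 1 lands with bottom-row=4; cleared 0 line(s) (total 0); column heights now [0 6 6 5 4 4 4], max=6
Drop 4: O rot0 at col 2 lands with bottom-row=6; cleared 0 line(s) (total 0); column heights now [0 6 8 8 4 4 4], max=8

Answer: .......
.......
..##...
..##...
.##....
..##...
...####
....#..
....##.
.....#.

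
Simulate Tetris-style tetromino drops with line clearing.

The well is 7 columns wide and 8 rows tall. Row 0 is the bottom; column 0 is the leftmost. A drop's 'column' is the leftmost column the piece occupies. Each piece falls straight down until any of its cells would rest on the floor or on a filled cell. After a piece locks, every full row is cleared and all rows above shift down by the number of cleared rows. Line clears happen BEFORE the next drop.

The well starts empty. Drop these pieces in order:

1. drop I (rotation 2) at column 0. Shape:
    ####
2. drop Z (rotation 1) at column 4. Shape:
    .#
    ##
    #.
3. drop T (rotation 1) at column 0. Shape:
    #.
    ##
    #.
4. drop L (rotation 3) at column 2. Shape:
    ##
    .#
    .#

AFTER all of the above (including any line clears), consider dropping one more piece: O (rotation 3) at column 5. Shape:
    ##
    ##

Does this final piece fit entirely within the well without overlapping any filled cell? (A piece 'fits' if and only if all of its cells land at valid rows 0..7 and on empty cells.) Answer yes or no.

Answer: yes

Derivation:
Drop 1: I rot2 at col 0 lands with bottom-row=0; cleared 0 line(s) (total 0); column heights now [1 1 1 1 0 0 0], max=1
Drop 2: Z rot1 at col 4 lands with bottom-row=0; cleared 0 line(s) (total 0); column heights now [1 1 1 1 2 3 0], max=3
Drop 3: T rot1 at col 0 lands with bottom-row=1; cleared 0 line(s) (total 0); column heights now [4 3 1 1 2 3 0], max=4
Drop 4: L rot3 at col 2 lands with bottom-row=1; cleared 0 line(s) (total 0); column heights now [4 3 4 4 2 3 0], max=4
Test piece O rot3 at col 5 (width 2): heights before test = [4 3 4 4 2 3 0]; fits = True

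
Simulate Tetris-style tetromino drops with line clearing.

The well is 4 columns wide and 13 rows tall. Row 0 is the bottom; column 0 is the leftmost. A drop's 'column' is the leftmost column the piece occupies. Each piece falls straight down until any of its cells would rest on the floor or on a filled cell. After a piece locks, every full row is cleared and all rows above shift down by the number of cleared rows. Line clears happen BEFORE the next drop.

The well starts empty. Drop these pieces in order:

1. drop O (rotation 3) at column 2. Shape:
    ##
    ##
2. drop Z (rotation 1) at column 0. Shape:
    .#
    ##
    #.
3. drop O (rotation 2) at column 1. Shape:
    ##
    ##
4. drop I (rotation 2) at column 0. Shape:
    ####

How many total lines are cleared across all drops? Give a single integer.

Drop 1: O rot3 at col 2 lands with bottom-row=0; cleared 0 line(s) (total 0); column heights now [0 0 2 2], max=2
Drop 2: Z rot1 at col 0 lands with bottom-row=0; cleared 1 line(s) (total 1); column heights now [1 2 1 1], max=2
Drop 3: O rot2 at col 1 lands with bottom-row=2; cleared 0 line(s) (total 1); column heights now [1 4 4 1], max=4
Drop 4: I rot2 at col 0 lands with bottom-row=4; cleared 1 line(s) (total 2); column heights now [1 4 4 1], max=4

Answer: 2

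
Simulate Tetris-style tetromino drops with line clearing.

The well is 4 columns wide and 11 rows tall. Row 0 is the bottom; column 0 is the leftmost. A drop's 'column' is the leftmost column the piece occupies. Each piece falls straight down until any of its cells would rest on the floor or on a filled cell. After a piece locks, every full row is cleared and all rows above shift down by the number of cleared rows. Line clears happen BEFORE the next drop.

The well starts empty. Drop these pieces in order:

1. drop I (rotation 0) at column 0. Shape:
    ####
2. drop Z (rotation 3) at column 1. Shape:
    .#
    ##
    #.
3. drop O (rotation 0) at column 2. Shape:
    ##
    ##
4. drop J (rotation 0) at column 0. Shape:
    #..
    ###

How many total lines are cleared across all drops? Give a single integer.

Drop 1: I rot0 at col 0 lands with bottom-row=0; cleared 1 line(s) (total 1); column heights now [0 0 0 0], max=0
Drop 2: Z rot3 at col 1 lands with bottom-row=0; cleared 0 line(s) (total 1); column heights now [0 2 3 0], max=3
Drop 3: O rot0 at col 2 lands with bottom-row=3; cleared 0 line(s) (total 1); column heights now [0 2 5 5], max=5
Drop 4: J rot0 at col 0 lands with bottom-row=5; cleared 0 line(s) (total 1); column heights now [7 6 6 5], max=7

Answer: 1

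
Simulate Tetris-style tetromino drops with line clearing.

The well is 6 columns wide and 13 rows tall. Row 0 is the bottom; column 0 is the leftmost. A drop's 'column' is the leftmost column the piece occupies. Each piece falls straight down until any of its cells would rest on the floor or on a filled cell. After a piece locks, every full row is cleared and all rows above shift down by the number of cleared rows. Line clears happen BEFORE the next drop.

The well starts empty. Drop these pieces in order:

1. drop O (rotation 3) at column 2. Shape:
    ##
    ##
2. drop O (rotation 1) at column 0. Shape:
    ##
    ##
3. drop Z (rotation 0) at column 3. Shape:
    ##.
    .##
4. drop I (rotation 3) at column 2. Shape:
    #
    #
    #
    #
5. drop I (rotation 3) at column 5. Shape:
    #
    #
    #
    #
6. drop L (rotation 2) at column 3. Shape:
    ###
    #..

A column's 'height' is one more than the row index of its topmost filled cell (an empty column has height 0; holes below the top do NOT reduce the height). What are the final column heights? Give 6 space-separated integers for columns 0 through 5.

Answer: 1 1 5 5 5 5

Derivation:
Drop 1: O rot3 at col 2 lands with bottom-row=0; cleared 0 line(s) (total 0); column heights now [0 0 2 2 0 0], max=2
Drop 2: O rot1 at col 0 lands with bottom-row=0; cleared 0 line(s) (total 0); column heights now [2 2 2 2 0 0], max=2
Drop 3: Z rot0 at col 3 lands with bottom-row=1; cleared 1 line(s) (total 1); column heights now [1 1 1 2 2 0], max=2
Drop 4: I rot3 at col 2 lands with bottom-row=1; cleared 0 line(s) (total 1); column heights now [1 1 5 2 2 0], max=5
Drop 5: I rot3 at col 5 lands with bottom-row=0; cleared 0 line(s) (total 1); column heights now [1 1 5 2 2 4], max=5
Drop 6: L rot2 at col 3 lands with bottom-row=3; cleared 0 line(s) (total 1); column heights now [1 1 5 5 5 5], max=5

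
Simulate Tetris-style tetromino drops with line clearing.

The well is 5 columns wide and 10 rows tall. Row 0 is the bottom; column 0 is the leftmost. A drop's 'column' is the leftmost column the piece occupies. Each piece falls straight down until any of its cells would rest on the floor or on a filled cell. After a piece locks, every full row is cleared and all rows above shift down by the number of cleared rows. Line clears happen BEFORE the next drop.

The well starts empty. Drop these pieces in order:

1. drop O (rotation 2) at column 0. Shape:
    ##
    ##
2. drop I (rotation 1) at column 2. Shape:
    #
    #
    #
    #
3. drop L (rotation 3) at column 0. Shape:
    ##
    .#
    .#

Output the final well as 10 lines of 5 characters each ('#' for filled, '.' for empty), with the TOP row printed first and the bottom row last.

Answer: .....
.....
.....
.....
.....
##...
.##..
.##..
###..
###..

Derivation:
Drop 1: O rot2 at col 0 lands with bottom-row=0; cleared 0 line(s) (total 0); column heights now [2 2 0 0 0], max=2
Drop 2: I rot1 at col 2 lands with bottom-row=0; cleared 0 line(s) (total 0); column heights now [2 2 4 0 0], max=4
Drop 3: L rot3 at col 0 lands with bottom-row=2; cleared 0 line(s) (total 0); column heights now [5 5 4 0 0], max=5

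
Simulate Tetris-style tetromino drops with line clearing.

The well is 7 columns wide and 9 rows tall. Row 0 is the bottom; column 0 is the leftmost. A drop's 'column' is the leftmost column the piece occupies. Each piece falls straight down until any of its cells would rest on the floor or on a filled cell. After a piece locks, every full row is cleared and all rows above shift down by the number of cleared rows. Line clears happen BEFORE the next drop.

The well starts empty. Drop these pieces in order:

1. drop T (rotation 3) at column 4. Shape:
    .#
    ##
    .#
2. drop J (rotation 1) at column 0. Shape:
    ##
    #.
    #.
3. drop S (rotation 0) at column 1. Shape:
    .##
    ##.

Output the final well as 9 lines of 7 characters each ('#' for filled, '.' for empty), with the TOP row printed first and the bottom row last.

Drop 1: T rot3 at col 4 lands with bottom-row=0; cleared 0 line(s) (total 0); column heights now [0 0 0 0 2 3 0], max=3
Drop 2: J rot1 at col 0 lands with bottom-row=0; cleared 0 line(s) (total 0); column heights now [3 3 0 0 2 3 0], max=3
Drop 3: S rot0 at col 1 lands with bottom-row=3; cleared 0 line(s) (total 0); column heights now [3 4 5 5 2 3 0], max=5

Answer: .......
.......
.......
.......
..##...
.##....
##...#.
#...##.
#....#.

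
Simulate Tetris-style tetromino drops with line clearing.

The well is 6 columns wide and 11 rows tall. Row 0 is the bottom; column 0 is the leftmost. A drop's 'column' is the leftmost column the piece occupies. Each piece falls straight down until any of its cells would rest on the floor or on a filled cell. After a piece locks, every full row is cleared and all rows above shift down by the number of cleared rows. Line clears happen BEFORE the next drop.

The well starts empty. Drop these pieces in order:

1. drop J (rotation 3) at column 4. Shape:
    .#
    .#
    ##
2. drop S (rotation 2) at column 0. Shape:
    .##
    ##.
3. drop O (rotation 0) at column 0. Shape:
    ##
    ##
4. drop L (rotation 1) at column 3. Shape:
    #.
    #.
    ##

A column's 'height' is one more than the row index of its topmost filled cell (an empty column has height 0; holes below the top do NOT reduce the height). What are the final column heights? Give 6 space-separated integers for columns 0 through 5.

Answer: 4 4 2 4 2 3

Derivation:
Drop 1: J rot3 at col 4 lands with bottom-row=0; cleared 0 line(s) (total 0); column heights now [0 0 0 0 1 3], max=3
Drop 2: S rot2 at col 0 lands with bottom-row=0; cleared 0 line(s) (total 0); column heights now [1 2 2 0 1 3], max=3
Drop 3: O rot0 at col 0 lands with bottom-row=2; cleared 0 line(s) (total 0); column heights now [4 4 2 0 1 3], max=4
Drop 4: L rot1 at col 3 lands with bottom-row=1; cleared 0 line(s) (total 0); column heights now [4 4 2 4 2 3], max=4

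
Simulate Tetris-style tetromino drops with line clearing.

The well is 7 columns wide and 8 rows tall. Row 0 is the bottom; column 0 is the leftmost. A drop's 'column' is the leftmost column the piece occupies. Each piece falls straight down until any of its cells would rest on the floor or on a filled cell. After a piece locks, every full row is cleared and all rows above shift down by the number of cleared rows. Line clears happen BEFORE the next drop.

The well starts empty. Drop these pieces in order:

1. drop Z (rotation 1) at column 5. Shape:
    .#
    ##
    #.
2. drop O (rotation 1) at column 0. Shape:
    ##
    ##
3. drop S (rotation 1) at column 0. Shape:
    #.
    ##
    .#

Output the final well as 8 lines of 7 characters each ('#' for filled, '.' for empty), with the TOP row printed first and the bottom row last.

Answer: .......
.......
.......
#......
##.....
.#....#
##...##
##...#.

Derivation:
Drop 1: Z rot1 at col 5 lands with bottom-row=0; cleared 0 line(s) (total 0); column heights now [0 0 0 0 0 2 3], max=3
Drop 2: O rot1 at col 0 lands with bottom-row=0; cleared 0 line(s) (total 0); column heights now [2 2 0 0 0 2 3], max=3
Drop 3: S rot1 at col 0 lands with bottom-row=2; cleared 0 line(s) (total 0); column heights now [5 4 0 0 0 2 3], max=5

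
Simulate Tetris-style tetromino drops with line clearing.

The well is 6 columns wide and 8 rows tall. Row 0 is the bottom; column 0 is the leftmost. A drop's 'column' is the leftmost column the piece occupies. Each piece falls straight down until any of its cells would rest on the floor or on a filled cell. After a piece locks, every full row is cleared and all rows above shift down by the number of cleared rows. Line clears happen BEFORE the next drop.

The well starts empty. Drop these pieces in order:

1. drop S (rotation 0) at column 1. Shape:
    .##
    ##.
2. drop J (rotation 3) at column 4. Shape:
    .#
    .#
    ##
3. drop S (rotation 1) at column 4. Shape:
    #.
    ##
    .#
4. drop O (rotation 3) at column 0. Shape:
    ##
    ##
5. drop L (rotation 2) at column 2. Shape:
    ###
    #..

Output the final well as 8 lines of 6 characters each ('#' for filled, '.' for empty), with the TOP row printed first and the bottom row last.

Answer: ......
..###.
..#.#.
....##
.....#
##...#
####.#
.##.##

Derivation:
Drop 1: S rot0 at col 1 lands with bottom-row=0; cleared 0 line(s) (total 0); column heights now [0 1 2 2 0 0], max=2
Drop 2: J rot3 at col 4 lands with bottom-row=0; cleared 0 line(s) (total 0); column heights now [0 1 2 2 1 3], max=3
Drop 3: S rot1 at col 4 lands with bottom-row=3; cleared 0 line(s) (total 0); column heights now [0 1 2 2 6 5], max=6
Drop 4: O rot3 at col 0 lands with bottom-row=1; cleared 0 line(s) (total 0); column heights now [3 3 2 2 6 5], max=6
Drop 5: L rot2 at col 2 lands with bottom-row=5; cleared 0 line(s) (total 0); column heights now [3 3 7 7 7 5], max=7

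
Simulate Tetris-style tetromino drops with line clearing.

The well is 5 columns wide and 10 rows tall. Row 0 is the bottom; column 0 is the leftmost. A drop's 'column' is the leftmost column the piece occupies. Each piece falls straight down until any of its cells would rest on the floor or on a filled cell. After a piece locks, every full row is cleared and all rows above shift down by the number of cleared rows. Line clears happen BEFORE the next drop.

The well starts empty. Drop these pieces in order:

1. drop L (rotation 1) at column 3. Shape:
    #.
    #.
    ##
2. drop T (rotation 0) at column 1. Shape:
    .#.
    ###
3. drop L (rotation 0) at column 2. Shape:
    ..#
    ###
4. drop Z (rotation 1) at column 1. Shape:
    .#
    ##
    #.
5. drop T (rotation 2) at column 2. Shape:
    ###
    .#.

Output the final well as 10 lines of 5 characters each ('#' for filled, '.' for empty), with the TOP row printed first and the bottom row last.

Drop 1: L rot1 at col 3 lands with bottom-row=0; cleared 0 line(s) (total 0); column heights now [0 0 0 3 1], max=3
Drop 2: T rot0 at col 1 lands with bottom-row=3; cleared 0 line(s) (total 0); column heights now [0 4 5 4 1], max=5
Drop 3: L rot0 at col 2 lands with bottom-row=5; cleared 0 line(s) (total 0); column heights now [0 4 6 6 7], max=7
Drop 4: Z rot1 at col 1 lands with bottom-row=5; cleared 0 line(s) (total 0); column heights now [0 7 8 6 7], max=8
Drop 5: T rot2 at col 2 lands with bottom-row=7; cleared 0 line(s) (total 0); column heights now [0 7 9 9 9], max=9

Answer: .....
..###
..##.
.##.#
.####
..#..
.###.
...#.
...#.
...##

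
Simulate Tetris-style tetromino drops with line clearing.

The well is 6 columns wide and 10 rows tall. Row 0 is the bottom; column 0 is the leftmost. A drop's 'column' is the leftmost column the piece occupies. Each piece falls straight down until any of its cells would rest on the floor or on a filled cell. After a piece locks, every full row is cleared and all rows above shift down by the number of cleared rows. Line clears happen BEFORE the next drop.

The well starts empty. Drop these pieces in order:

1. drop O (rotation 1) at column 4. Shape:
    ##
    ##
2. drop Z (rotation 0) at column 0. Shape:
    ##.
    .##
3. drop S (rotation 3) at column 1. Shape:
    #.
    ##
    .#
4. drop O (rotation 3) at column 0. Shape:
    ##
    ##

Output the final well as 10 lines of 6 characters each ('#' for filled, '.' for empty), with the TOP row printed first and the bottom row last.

Answer: ......
......
......
......
##....
##....
.#....
.##...
###.##
.##.##

Derivation:
Drop 1: O rot1 at col 4 lands with bottom-row=0; cleared 0 line(s) (total 0); column heights now [0 0 0 0 2 2], max=2
Drop 2: Z rot0 at col 0 lands with bottom-row=0; cleared 0 line(s) (total 0); column heights now [2 2 1 0 2 2], max=2
Drop 3: S rot3 at col 1 lands with bottom-row=1; cleared 0 line(s) (total 0); column heights now [2 4 3 0 2 2], max=4
Drop 4: O rot3 at col 0 lands with bottom-row=4; cleared 0 line(s) (total 0); column heights now [6 6 3 0 2 2], max=6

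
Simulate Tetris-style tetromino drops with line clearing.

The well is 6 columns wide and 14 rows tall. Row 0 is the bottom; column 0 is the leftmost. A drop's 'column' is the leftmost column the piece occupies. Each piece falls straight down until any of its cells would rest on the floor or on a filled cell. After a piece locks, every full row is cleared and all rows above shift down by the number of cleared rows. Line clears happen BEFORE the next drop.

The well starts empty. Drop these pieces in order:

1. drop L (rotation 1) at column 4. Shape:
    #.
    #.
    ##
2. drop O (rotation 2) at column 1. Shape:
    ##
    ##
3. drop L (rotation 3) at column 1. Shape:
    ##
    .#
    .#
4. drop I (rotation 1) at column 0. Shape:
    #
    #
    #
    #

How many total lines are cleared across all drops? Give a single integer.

Drop 1: L rot1 at col 4 lands with bottom-row=0; cleared 0 line(s) (total 0); column heights now [0 0 0 0 3 1], max=3
Drop 2: O rot2 at col 1 lands with bottom-row=0; cleared 0 line(s) (total 0); column heights now [0 2 2 0 3 1], max=3
Drop 3: L rot3 at col 1 lands with bottom-row=2; cleared 0 line(s) (total 0); column heights now [0 5 5 0 3 1], max=5
Drop 4: I rot1 at col 0 lands with bottom-row=0; cleared 0 line(s) (total 0); column heights now [4 5 5 0 3 1], max=5

Answer: 0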